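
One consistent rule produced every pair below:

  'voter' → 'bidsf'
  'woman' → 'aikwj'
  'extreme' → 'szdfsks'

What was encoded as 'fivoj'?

robin

v(21)→b(1) and o(14)→i(8) fit y≡25x+22 (mod 26); the inverse of 25 mod 26 is 25. Treating letters as 0–25, the rule is x ↦ 25x + 22 (mod 26).
Decoding fivoj: f(5)→25·(5−22)≡17=r; i(8)→25·(8−22)≡14=o; v(21)→25·(21−22)≡1=b; o(14)→25·(14−22)≡8=i; j(9)→25·(9−22)≡13=n (all mod 26).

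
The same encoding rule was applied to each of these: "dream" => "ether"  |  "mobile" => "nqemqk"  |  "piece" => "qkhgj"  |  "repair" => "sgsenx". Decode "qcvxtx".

pastor

In dream: d→e is +1, r→t is +2, e→h is +3, a→e is +4 — the shift increases by 1 each position. Each letter shifts forward by (position + 1), i.e. 1, 2, 3, … — the shift grows by one for each successive letter.
Undoing it on qcvxtx: q−1=p, c−2=a, v−3=s, x−4=t, t−5=o, x−6=r.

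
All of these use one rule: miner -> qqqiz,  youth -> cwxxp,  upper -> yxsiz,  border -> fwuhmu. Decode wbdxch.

The shifts repeat in a cycle of length 3: positions 0,1,… shift by +4, +8, +3, then the pattern repeats.
Undoing it on wbdxch: w−4=s, b−8=t, d−3=a, x−4=t, c−8=u, h−3=e.

statue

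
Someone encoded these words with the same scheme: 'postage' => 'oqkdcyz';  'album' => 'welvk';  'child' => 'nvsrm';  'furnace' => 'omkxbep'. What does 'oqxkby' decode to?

The output letters match the input read backwards, each shifted +10: postage reversed is egatsop. Read the word backwards and shift each letter +10.
Undoing it on oqxkby: shift back: o−10=e, q−10=g, x−10=n, k−10=a, b−10=r, y−10=o → egnaro; then reverse → orange.

orange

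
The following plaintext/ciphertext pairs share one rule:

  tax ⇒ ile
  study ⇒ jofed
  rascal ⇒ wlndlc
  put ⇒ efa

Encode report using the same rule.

The output letters match the input read backwards, each shifted +11: tax reversed is xat. Read the word backwards and shift each letter +11.
On report: reverse → troper; then shift: t+11=e, r+11=c, o+11=z, p+11=a, e+11=p, r+11=c.

eczapc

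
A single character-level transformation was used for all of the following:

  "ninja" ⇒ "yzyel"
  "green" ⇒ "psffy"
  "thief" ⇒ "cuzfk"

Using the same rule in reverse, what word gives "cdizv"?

n(13)→y(24) and i(8)→z(25) fit y≡5x+11 (mod 26); the inverse of 5 mod 26 is 21. Each letter's alphabet position (a=0..z=25) is mapped through 5·x+11 mod 26 — an affine cipher.
Decoding cdizv: c(2)→21·(2−11)≡19=t; d(3)→21·(3−11)≡14=o; i(8)→21·(8−11)≡15=p; z(25)→21·(25−11)≡8=i; v(21)→21·(21−11)≡2=c (all mod 26).

topic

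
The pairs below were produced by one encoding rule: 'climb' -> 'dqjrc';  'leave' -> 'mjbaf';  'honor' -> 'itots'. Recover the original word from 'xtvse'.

wound

Shifts by position in climb: pos 0: c→d (+1), pos 1: l→q (+5), pos 2: i→j (+1), pos 3: m→r (+5) — repeating every 2. A repeating key of period 2 is used — shifts +1, +5 over and over.
Undoing it on xtvse: x−1=w, t−5=o, v−1=u, s−5=n, e−1=d.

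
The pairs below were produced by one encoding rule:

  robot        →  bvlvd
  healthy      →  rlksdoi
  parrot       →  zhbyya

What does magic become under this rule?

Shifts by position in robot: pos 0: r→b (+10), pos 1: o→v (+7), pos 2: b→l (+10), pos 3: o→v (+7) — repeating every 2. The shifts repeat in a cycle of length 2: positions 0,1,… shift by +10, +7, then the pattern repeats.
On magic: m+10=w, a+7=h, g+10=q, i+7=p, c+10=m.

whqpm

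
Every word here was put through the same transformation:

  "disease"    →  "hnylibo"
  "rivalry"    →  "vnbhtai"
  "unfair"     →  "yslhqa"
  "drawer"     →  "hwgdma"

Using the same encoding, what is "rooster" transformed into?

vtuzbnb

The shift increases by 1 at each position, starting from +4: 4, 5, 6, ….
For rooster: r+4=v, o+5=t, o+6=u, s+7=z, t+8=b, e+9=n, r+10=b.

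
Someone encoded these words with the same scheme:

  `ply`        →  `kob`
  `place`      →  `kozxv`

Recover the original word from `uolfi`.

flour

Each pair mirrors across the alphabet (p↔k, l↔o, y↔b): positions sum to 25. Letters are reflected about the middle of the alphabet (position → 25−position): Atbash.
Undoing it on uolfi: u↔f, o↔l, l↔o, f↔u, i↔r.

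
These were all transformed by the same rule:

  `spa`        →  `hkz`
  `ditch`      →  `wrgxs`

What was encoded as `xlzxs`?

Each pair mirrors across the alphabet (s↔h, p↔k, a↔z): positions sum to 25. Each letter is replaced by its mirror in the alphabet: a↔z, b↔y, c↔x, and so on (the Atbash cipher).
Undoing it on xlzxs: x↔c, l↔o, z↔a, x↔c, s↔h.

coach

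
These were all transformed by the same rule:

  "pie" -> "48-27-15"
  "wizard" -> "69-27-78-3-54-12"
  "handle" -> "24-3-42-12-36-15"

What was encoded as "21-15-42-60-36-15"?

p(#16)→48 and i(#9)→27: differences scale by 3, so n = 3·pos + 0. Each letter becomes 3×(its alphabet position, a=1..z=26).
Reversing it on 21-15-42-60-36-15: 21→(21−0)÷3=7=g, 15→(15−0)÷3=5=e, 42→(42−0)÷3=14=n, 60→(60−0)÷3=20=t, 36→(36−0)÷3=12=l, 15→(15−0)÷3=5=e.

gentle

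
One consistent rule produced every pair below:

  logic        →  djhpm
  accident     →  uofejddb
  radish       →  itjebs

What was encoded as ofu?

The output letters match the input read backwards, each shifted +1: logic reversed is cigol. The word is reversed, then every letter is shifted forward by 1.
Undoing it on ofu: shift back: o−1=n, f−1=e, u−1=t → net; then reverse → ten.

ten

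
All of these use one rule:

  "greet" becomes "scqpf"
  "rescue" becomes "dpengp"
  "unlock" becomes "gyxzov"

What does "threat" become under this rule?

fsdpme

Shifts by position in greet: pos 0: g→s (+12), pos 1: r→c (+11), pos 2: e→q (+12), pos 3: e→p (+11) — repeating every 2. A repeating key of period 2 is used — shifts +12, +11 over and over.
For threat: t+12=f, h+11=s, r+12=d, e+11=p, a+12=m, t+11=e.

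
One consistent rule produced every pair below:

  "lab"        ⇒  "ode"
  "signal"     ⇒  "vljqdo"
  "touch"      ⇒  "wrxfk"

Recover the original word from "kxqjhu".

hunger

Compare letters: l→o is +3, a→d is +3, b→e is +3 — a constant shift. This is a Caesar cipher with shift 3.
Reversing it on kxqjhu: k−3=h, x−3=u, q−3=n, j−3=g, h−3=e, u−3=r.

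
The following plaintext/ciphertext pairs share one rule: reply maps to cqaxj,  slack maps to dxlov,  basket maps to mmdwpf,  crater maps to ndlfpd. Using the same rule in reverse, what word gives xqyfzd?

The shifts repeat in a cycle of length 2: positions 0,1,… shift by +11, +12, then the pattern repeats.
Reversing it on xqyfzd: x−11=m, q−12=e, y−11=n, f−12=t, z−11=o, d−12=r.

mentor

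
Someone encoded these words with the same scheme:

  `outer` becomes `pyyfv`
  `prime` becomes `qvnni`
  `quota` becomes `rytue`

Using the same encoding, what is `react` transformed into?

sifdx

Shifts by position in outer: pos 0: o→p (+1), pos 1: u→y (+4), pos 2: t→y (+5), pos 3: e→f (+1), pos 4: r→v (+4) — repeating every 3. A repeating key of period 3 is used — shifts +1, +4, +5 over and over.
Applying it to react: r+1=s, e+4=i, a+5=f, c+1=d, t+4=x.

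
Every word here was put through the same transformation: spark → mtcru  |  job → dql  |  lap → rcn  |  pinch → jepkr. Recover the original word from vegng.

The output letters match the input read backwards, each shifted +2: spark reversed is kraps. Two steps: reverse the string, then apply a Caesar shift of +2.
Undoing it on vegng: shift back: v−2=t, e−2=c, g−2=e, n−2=l, g−2=e → tcele; then reverse → elect.

elect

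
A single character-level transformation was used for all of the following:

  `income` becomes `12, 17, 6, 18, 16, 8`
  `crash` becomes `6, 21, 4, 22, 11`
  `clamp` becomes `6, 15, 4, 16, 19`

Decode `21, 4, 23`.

rat

i is letter #9 and maps to 12: an offset of 3. Letters become their 1-based position plus 3 (so a→4, b→5, …).
Decoding 21, 4, 23: 21→(21−3)÷1=18=r, 4→(4−3)÷1=1=a, 23→(23−3)÷1=20=t.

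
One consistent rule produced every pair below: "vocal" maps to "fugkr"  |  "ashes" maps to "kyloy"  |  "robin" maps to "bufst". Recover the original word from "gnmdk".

Shifts by position in vocal: pos 0: v→f (+10), pos 1: o→u (+6), pos 2: c→g (+4), pos 3: a→k (+10), pos 4: l→r (+6) — repeating every 3. A repeating key of period 3 is used — shifts +10, +6, +4 over and over.
Decoding gnmdk: g−10=w, n−6=h, m−4=i, d−10=t, k−6=e.

white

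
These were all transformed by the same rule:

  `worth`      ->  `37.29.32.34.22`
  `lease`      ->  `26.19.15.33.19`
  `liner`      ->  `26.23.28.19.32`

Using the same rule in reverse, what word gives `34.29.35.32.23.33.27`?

w is letter #23 and maps to 37: an offset of 14. Letters become their 1-based position plus 14 (so a→15, b→16, …).
Decoding 34.29.35.32.23.33.27: 34→(34−14)÷1=20=t, 29→(29−14)÷1=15=o, 35→(35−14)÷1=21=u, 32→(32−14)÷1=18=r, 23→(23−14)÷1=9=i, 33→(33−14)÷1=19=s, 27→(27−14)÷1=13=m.

tourism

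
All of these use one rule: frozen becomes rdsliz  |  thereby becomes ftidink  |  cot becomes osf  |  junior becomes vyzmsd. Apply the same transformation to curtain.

The shift depends on letter class: consonant f→r is +12, but vowel o→s is +4. The rule splits by letter class: vowels +4, consonants +12.
Applying it to curtain: c(cons)+12=o, u(vowel)+4=y, r(cons)+12=d, t(cons)+12=f, a(vowel)+4=e, i(vowel)+4=m, n(cons)+12=z.

oydfemz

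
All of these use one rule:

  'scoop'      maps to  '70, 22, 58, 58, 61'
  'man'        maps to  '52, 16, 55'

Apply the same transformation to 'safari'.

70, 16, 31, 16, 67, 40

s(#19)→70 and c(#3)→22: differences scale by 3, so n = 3·pos + 13. With a=1..z=26, the number is 3·pos + 13.
Applying it to safari: s=19→70, a=1→16, f=6→31, a=1→16, r=18→67, i=9→40.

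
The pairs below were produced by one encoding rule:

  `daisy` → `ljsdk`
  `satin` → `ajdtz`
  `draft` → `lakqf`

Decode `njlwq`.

In daisy: d→l is +8, a→j is +9, i→s is +10, s→d is +11 — the shift increases by 1 each position. Letter i (0-indexed) is shifted by i+8, so successive shifts are 8, 9, 10, ….
Undoing it on njlwq: n−8=f, j−9=a, l−10=b, w−11=l, q−12=e.

fable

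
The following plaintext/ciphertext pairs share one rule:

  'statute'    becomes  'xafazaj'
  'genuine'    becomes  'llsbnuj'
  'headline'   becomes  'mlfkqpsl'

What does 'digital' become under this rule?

Shifts by position in statute: pos 0: s→x (+5), pos 1: t→a (+7), pos 2: a→f (+5), pos 3: t→a (+7) — repeating every 2. The shifts repeat in a cycle of length 2: positions 0,1,… shift by +5, +7, then the pattern repeats.
Applying it to digital: d+5=i, i+7=p, g+5=l, i+7=p, t+5=y, a+7=h, l+5=q.

iplpyhq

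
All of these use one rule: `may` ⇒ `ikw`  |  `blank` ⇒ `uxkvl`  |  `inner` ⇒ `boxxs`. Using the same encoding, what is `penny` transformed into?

ixxoz

Two steps: reverse the string, then apply a Caesar shift of +10.
Applying it to penny: reverse → ynnep; then shift: y+10=i, n+10=x, n+10=x, e+10=o, p+10=z.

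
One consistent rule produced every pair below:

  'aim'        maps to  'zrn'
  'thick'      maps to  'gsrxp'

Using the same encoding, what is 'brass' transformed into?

Letters are reflected about the middle of the alphabet (position → 25−position): Atbash.
On brass: b↔y, r↔i, a↔z, s↔h, s↔h.

yizhh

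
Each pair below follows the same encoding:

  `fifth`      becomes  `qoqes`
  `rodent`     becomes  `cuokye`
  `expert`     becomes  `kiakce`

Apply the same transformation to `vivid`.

gogoo

The shift depends on letter class: consonant f→q is +11, but vowel i→o is +6. Two shifts are in play — +6 for a/e/i/o/u, +11 for every other letter.
For vivid: v(cons)+11=g, i(vowel)+6=o, v(cons)+11=g, i(vowel)+6=o, d(cons)+11=o.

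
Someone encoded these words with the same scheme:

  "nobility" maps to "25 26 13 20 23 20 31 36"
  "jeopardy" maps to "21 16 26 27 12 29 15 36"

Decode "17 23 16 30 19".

flesh

n is letter #14 and maps to 25: an offset of 11. The number is (letter's place in the alphabet, a=1) + 11.
Reversing it on 17 23 16 30 19: 17→(17−11)÷1=6=f, 23→(23−11)÷1=12=l, 16→(16−11)÷1=5=e, 30→(30−11)÷1=19=s, 19→(19−11)÷1=8=h.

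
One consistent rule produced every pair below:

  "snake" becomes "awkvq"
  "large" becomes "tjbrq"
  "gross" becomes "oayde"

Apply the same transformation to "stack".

Each letter shifts forward by (position + 8), i.e. 8, 9, 10, … — the shift grows by one for each successive letter.
For stack: s+8=a, t+9=c, a+10=k, c+11=n, k+12=w.

acknw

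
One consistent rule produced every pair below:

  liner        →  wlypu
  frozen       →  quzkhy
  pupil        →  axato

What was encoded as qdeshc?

father

Shifts by position in liner: pos 0: l→w (+11), pos 1: i→l (+3), pos 2: n→y (+11), pos 3: e→p (+11), pos 4: r→u (+3) — repeating every 3. A repeating key of period 3 is used — shifts +11, +3, +11 over and over.
Decoding qdeshc: q−11=f, d−3=a, e−11=t, s−11=h, h−3=e, c−11=r.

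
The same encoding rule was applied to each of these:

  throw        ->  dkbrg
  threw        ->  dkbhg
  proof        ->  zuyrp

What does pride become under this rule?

zusgo

It's a Vigenère-style cipher with numeric key [10,3]: position i shifts by key[i mod 2].
For pride: p+10=z, r+3=u, i+10=s, d+3=g, e+10=o.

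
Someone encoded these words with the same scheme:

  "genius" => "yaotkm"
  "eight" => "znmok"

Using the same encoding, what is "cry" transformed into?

The word is reversed, then every letter is shifted forward by 6.
Applying it to cry: reverse → yrc; then shift: y+6=e, r+6=x, c+6=i.

exi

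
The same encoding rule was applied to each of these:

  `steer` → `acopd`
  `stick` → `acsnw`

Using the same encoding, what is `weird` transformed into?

In steer: s→a is +8, t→c is +9, e→o is +10, e→p is +11 — the shift increases by 1 each position. Each letter shifts forward by (position + 8), i.e. 8, 9, 10, … — the shift grows by one for each successive letter.
For weird: w+8=e, e+9=n, i+10=s, r+11=c, d+12=p.

enscp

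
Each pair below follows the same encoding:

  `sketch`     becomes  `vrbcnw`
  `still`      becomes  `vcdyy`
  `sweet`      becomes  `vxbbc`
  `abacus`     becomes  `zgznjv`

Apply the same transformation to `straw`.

This is an affine cipher: with a=0,…,z=25, each position x becomes (7x+25) mod 26.
On straw: s(18)→7·18+25≡21=v; t(19)→7·19+25≡2=c; r(17)→7·17+25≡14=o; a(0)→7·0+25≡25=z; w(22)→7·22+25≡23=x (all mod 26).

vcozx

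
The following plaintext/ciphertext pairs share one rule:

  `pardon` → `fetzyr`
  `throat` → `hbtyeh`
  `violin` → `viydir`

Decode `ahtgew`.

streak

p(15)→f(5) and a(0)→e(4) fit y≡7x+4 (mod 26); the inverse of 7 mod 26 is 15. Treating letters as 0–25, the rule is x ↦ 7x + 4 (mod 26).
Decoding ahtgew: a(0)→15·(0−4)≡18=s; h(7)→15·(7−4)≡19=t; t(19)→15·(19−4)≡17=r; g(6)→15·(6−4)≡4=e; e(4)→15·(4−4)≡0=a; w(22)→15·(22−4)≡10=k (all mod 26).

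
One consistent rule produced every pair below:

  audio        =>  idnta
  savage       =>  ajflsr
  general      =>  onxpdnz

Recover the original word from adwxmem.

In audio: a→i is +8, u→d is +9, d→n is +10, i→t is +11 — the shift increases by 1 each position. Letter i (0-indexed) is shifted by i+8, so successive shifts are 8, 9, 10, ….
Undoing it on adwxmem: a−8=s, d−9=u, w−10=m, x−11=m, m−12=a, e−13=r, m−14=y.

summary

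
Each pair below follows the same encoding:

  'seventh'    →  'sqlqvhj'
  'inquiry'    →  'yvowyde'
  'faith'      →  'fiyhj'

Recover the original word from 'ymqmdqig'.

s(18)→s(18) and e(4)→q(16) fit y≡15x+8 (mod 26); the inverse of 15 mod 26 is 7. Each letter's alphabet position (a=0..z=25) is mapped through 15·x+8 mod 26 — an affine cipher.
Undoing it on ymqmdqig: y(24)→7·(24−8)≡8=i; m(12)→7·(12−8)≡2=c; q(16)→7·(16−8)≡4=e; m(12)→7·(12−8)≡2=c; d(3)→7·(3−8)≡17=r; q(16)→7·(16−8)≡4=e; i(8)→7·(8−8)≡0=a; g(6)→7·(6−8)≡12=m (all mod 26).

icecream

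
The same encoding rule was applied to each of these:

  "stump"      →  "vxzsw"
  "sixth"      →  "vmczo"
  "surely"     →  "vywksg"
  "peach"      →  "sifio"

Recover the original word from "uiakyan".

reverse

In stump: s→v is +3, t→x is +4, u→z is +5, m→s is +6 — the shift increases by 1 each position. The shift increases by 1 at each position, starting from +3: 3, 4, 5, ….
Decoding uiakyan: u−3=r, i−4=e, a−5=v, k−6=e, y−7=r, a−8=s, n−9=e.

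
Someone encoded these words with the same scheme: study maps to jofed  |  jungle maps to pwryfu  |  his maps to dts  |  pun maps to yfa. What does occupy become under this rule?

The output letters match the input read backwards, each shifted +11: study reversed is yduts. Read the word backwards and shift each letter +11.
Applying it to occupy: reverse → ypucco; then shift: y+11=j, p+11=a, u+11=f, c+11=n, c+11=n, o+11=z.

jafnnz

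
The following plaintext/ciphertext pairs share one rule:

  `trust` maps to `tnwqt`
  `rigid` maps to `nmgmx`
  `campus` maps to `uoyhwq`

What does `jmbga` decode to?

hinge

Treating letters as 0–25, the rule is x ↦ 3x + 14 (mod 26).
Decoding jmbga: j(9)→9·(9−14)≡7=h; m(12)→9·(12−14)≡8=i; b(1)→9·(1−14)≡13=n; g(6)→9·(6−14)≡6=g; a(0)→9·(0−14)≡4=e (all mod 26).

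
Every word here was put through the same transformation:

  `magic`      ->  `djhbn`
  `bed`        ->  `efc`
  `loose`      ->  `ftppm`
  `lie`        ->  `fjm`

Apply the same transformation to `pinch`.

idojq

Two steps: reverse the string, then apply a Caesar shift of +1.
On pinch: reverse → hcnip; then shift: h+1=i, c+1=d, n+1=o, i+1=j, p+1=q.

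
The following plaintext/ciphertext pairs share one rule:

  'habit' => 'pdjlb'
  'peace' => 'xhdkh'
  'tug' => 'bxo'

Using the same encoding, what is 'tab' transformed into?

bdj

The rule splits by letter class: vowels +3, consonants +8.
Applying it to tab: t(cons)+8=b, a(vowel)+3=d, b(cons)+8=j.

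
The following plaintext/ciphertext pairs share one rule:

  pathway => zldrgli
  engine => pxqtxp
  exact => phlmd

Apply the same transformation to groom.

qbzzw

The shift depends on letter class: consonant p→z is +10, but vowel a→l is +11. The rule splits by letter class: vowels +11, consonants +10.
For groom: g(cons)+10=q, r(cons)+10=b, o(vowel)+11=z, o(vowel)+11=z, m(cons)+10=w.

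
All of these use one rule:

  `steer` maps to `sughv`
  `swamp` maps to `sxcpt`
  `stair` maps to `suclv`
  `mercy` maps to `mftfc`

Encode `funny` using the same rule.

fvpqc

In steer: s→s is +0, t→u is +1, e→g is +2, e→h is +3 — the shift increases by 1 each position. Letter i (0-indexed) is shifted by i+0, so successive shifts are 0, 1, 2, ….
For funny: f+0=f, u+1=v, n+2=p, n+3=q, y+4=c.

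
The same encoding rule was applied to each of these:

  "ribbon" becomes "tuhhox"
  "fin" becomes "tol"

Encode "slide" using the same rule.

kjory

The output letters match the input read backwards, each shifted +6: ribbon reversed is nobbir. Two steps: reverse the string, then apply a Caesar shift of +6.
On slide: reverse → edils; then shift: e+6=k, d+6=j, i+6=o, l+6=r, s+6=y.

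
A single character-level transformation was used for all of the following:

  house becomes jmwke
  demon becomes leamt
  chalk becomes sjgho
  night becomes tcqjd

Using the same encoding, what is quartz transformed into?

ywgrdn

Treating letters as 0–25, the rule is x ↦ 19x + 6 (mod 26).
For quartz: q(16)→19·16+6≡24=y; u(20)→19·20+6≡22=w; a(0)→19·0+6≡6=g; r(17)→19·17+6≡17=r; t(19)→19·19+6≡3=d; z(25)→19·25+6≡13=n (all mod 26).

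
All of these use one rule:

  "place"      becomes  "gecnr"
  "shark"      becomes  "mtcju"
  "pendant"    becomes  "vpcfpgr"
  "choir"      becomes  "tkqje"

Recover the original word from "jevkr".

The output letters match the input read backwards, each shifted +2: place reversed is ecalp. Two steps: reverse the string, then apply a Caesar shift of +2.
Reversing it on jevkr: shift back: j−2=h, e−2=c, v−2=t, k−2=i, r−2=p → hctip; then reverse → pitch.

pitch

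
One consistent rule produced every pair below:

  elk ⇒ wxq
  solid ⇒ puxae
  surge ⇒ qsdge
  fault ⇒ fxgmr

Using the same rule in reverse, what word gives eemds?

The output letters match the input read backwards, each shifted +12: elk reversed is kle. The word is reversed, then every letter is shifted forward by 12.
Reversing it on eemds: shift back: e−12=s, e−12=s, m−12=a, d−12=r, s−12=g → ssarg; then reverse → grass.

grass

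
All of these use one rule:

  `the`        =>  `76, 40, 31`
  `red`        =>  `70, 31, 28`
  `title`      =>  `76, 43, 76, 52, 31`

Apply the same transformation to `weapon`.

85, 31, 19, 64, 61, 58

t(#20)→76 and h(#8)→40: differences scale by 3, so n = 3·pos + 16. The formula is n = 3×(alphabet index, a=1) + 16.
Applying it to weapon: w=23→85, e=5→31, a=1→19, p=16→64, o=15→61, n=14→58.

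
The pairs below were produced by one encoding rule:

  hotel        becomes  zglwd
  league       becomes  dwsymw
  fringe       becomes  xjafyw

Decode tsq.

It's a constant shift of +18 (ROT18).
Reversing it on tsq: t−18=b, s−18=a, q−18=y.

bay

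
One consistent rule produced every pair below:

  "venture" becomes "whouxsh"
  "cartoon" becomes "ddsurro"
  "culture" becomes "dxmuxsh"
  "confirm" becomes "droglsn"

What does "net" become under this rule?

ohu

The shift depends on letter class: consonant v→w is +1, but vowel e→h is +3. The rule splits by letter class: vowels +3, consonants +1.
On net: n(cons)+1=o, e(vowel)+3=h, t(cons)+1=u.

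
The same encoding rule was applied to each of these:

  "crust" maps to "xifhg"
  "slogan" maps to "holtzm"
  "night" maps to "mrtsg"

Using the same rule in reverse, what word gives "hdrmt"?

This is the alphabet-reversal cipher (Atbash): a becomes z, b becomes y, etc.
Reversing it on hdrmt: h↔s, d↔w, r↔i, m↔n, t↔g.

swing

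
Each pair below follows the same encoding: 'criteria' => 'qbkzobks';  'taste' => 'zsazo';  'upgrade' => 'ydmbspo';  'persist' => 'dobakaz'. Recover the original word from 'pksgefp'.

diamond

Each letter's alphabet position (a=0..z=25) is mapped through 25·x+18 mod 26 — an affine cipher.
Reversing it on pksgefp: p(15)→25·(15−18)≡3=d; k(10)→25·(10−18)≡8=i; s(18)→25·(18−18)≡0=a; g(6)→25·(6−18)≡12=m; e(4)→25·(4−18)≡14=o; f(5)→25·(5−18)≡13=n; p(15)→25·(15−18)≡3=d (all mod 26).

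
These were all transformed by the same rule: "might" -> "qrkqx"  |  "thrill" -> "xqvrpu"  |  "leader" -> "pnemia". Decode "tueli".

Shifts by position in might: pos 0: m→q (+4), pos 1: i→r (+9), pos 2: g→k (+4), pos 3: h→q (+9) — repeating every 2. It's a Vigenère-style cipher with numeric key [4,9]: position i shifts by key[i mod 2].
Decoding tueli: t−4=p, u−9=l, e−4=a, l−9=c, i−4=e.

place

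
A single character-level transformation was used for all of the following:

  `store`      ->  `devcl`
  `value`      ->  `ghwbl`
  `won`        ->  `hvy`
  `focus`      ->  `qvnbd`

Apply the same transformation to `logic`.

wvrpn

The rule splits by letter class: vowels +7, consonants +11.
For logic: l(cons)+11=w, o(vowel)+7=v, g(cons)+11=r, i(vowel)+7=p, c(cons)+11=n.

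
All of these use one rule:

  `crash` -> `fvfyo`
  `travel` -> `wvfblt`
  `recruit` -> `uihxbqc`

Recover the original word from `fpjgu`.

clean

In crash: c→f is +3, r→v is +4, a→f is +5, s→y is +6 — the shift increases by 1 each position. The shift increases by 1 at each position, starting from +3: 3, 4, 5, ….
Reversing it on fpjgu: f−3=c, p−4=l, j−5=e, g−6=a, u−7=n.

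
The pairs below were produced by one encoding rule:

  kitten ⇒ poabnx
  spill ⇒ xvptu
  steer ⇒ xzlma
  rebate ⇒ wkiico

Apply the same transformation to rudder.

waklnb

In kitten: k→p is +5, i→o is +6, t→a is +7, t→b is +8 — the shift increases by 1 each position. The shift increases by 1 at each position, starting from +5: 5, 6, 7, ….
For rudder: r+5=w, u+6=a, d+7=k, d+8=l, e+9=n, r+10=b.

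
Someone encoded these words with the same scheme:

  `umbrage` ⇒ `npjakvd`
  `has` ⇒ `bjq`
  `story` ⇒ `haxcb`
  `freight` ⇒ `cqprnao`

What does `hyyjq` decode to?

happy

The output letters match the input read backwards, each shifted +9: umbrage reversed is egarbmu. Two steps: reverse the string, then apply a Caesar shift of +9.
Reversing it on hyyjq: shift back: h−9=y, y−9=p, y−9=p, j−9=a, q−9=h → yppah; then reverse → happy.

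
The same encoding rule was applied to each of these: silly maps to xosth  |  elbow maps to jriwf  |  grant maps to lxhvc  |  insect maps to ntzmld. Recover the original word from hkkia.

cedar

The shift increases by 1 at each position, starting from +5: 5, 6, 7, ….
Decoding hkkia: h−5=c, k−6=e, k−7=d, i−8=a, a−9=r.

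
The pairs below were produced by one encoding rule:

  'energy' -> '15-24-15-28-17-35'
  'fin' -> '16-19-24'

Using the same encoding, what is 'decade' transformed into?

14-15-13-11-14-15

e is letter #5 and maps to 15: an offset of 10. Each letter is replaced by its alphabet position (a=1..z=26) + 10.
For decade: d=4→14, e=5→15, c=3→13, a=1→11, d=4→14, e=5→15.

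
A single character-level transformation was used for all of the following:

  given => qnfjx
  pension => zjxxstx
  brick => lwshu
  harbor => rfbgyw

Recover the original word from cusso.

It's a Vigenère-style cipher with numeric key [10,5]: position i shifts by key[i mod 2].
Reversing it on cusso: c−10=s, u−5=p, s−10=i, s−5=n, o−10=e.

spine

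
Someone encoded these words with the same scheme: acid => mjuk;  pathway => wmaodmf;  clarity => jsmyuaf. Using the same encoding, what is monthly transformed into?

The shift depends on letter class: consonant c→j is +7, but vowel a→m is +12. Vowels shift forward by 12 and consonants shift forward by 7.
Applying it to monthly: m(cons)+7=t, o(vowel)+12=a, n(cons)+7=u, t(cons)+7=a, h(cons)+7=o, l(cons)+7=s, y(cons)+7=f.

tauaosf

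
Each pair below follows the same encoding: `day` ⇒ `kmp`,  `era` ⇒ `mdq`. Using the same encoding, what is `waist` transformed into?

The output letters match the input read backwards, each shifted +12: day reversed is yad. Two steps: reverse the string, then apply a Caesar shift of +12.
For waist: reverse → tsiaw; then shift: t+12=f, s+12=e, i+12=u, a+12=m, w+12=i.

feumi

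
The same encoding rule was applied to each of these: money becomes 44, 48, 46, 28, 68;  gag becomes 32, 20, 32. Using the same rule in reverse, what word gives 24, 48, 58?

m(#13)→44 and o(#15)→48: differences scale by 2, so n = 2·pos + 18. Each letter becomes 2×(its alphabet position, a=1..z=26) + 18.
Reversing it on 24, 48, 58: 24→(24−18)÷2=3=c, 48→(48−18)÷2=15=o, 58→(58−18)÷2=20=t.

cot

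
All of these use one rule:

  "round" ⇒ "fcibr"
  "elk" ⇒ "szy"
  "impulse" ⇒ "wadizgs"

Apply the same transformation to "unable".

ibopzs

Compare letters: r→f is +14, o→c is +14, u→i is +14 — a constant shift. Every letter moves 14 places later in the alphabet, wrapping around z→a.
Applying it to unable: u+14=i, n+14=b, a+14=o, b+14=p, l+14=z, e+14=s.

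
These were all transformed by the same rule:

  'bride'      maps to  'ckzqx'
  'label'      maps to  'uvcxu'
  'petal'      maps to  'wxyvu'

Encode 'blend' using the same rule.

b(1)→c(2) and r(17)→k(10) fit y≡7x+21 (mod 26); the inverse of 7 mod 26 is 15. Treating letters as 0–25, the rule is x ↦ 7x + 21 (mod 26).
Applying it to blend: b(1)→7·1+21≡2=c; l(11)→7·11+21≡20=u; e(4)→7·4+21≡23=x; n(13)→7·13+21≡8=i; d(3)→7·3+21≡16=q (all mod 26).

cuxiq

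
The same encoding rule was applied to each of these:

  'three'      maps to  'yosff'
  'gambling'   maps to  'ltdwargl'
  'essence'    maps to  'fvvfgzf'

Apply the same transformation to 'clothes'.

zajyofv

Each letter's alphabet position (a=0..z=25) is mapped through 3·x+19 mod 26 — an affine cipher.
For clothes: c(2)→3·2+19≡25=z; l(11)→3·11+19≡0=a; o(14)→3·14+19≡9=j; t(19)→3·19+19≡24=y; h(7)→3·7+19≡14=o; e(4)→3·4+19≡5=f; s(18)→3·18+19≡21=v (all mod 26).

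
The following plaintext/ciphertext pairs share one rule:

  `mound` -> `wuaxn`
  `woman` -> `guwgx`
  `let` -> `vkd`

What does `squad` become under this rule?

Vowels shift forward by 6 and consonants shift forward by 10.
On squad: s(cons)+10=c, q(cons)+10=a, u(vowel)+6=a, a(vowel)+6=g, d(cons)+10=n.

caagn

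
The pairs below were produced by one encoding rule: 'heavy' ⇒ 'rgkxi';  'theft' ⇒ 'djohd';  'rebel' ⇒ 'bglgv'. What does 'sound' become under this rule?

Shifts by position in heavy: pos 0: h→r (+10), pos 1: e→g (+2), pos 2: a→k (+10), pos 3: v→x (+2) — repeating every 2. It's a Vigenère-style cipher with numeric key [10,2]: position i shifts by key[i mod 2].
Applying it to sound: s+10=c, o+2=q, u+10=e, n+2=p, d+10=n.

cqepn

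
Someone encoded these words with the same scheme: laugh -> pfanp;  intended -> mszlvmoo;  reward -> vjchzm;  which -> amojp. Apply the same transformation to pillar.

In laugh: l→p is +4, a→f is +5, u→a is +6, g→n is +7 — the shift increases by 1 each position. Letter i (0-indexed) is shifted by i+4, so successive shifts are 4, 5, 6, ….
For pillar: p+4=t, i+5=n, l+6=r, l+7=s, a+8=i, r+9=a.

tnrsia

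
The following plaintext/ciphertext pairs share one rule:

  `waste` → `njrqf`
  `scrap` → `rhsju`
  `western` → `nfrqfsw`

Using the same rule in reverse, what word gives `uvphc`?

w(22)→n(13) and a(0)→j(9) fit y≡25x+9 (mod 26); the inverse of 25 mod 26 is 25. Treating letters as 0–25, the rule is x ↦ 25x + 9 (mod 26).
Reversing it on uvphc: u(20)→25·(20−9)≡15=p; v(21)→25·(21−9)≡14=o; p(15)→25·(15−9)≡20=u; h(7)→25·(7−9)≡2=c; c(2)→25·(2−9)≡7=h (all mod 26).

pouch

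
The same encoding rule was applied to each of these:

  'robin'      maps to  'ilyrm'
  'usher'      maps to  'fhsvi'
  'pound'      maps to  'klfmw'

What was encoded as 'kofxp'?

pluck

Each pair mirrors across the alphabet (r↔i, o↔l, b↔y): positions sum to 25. Letters are reflected about the middle of the alphabet (position → 25−position): Atbash.
Reversing it on kofxp: k↔p, o↔l, f↔u, x↔c, p↔k.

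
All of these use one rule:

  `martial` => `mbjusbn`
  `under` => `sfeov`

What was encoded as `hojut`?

sting

The output letters match the input read backwards, each shifted +1: martial reversed is laitram. Two steps: reverse the string, then apply a Caesar shift of +1.
Decoding hojut: shift back: h−1=g, o−1=n, j−1=i, u−1=t, t−1=s → gnits; then reverse → sting.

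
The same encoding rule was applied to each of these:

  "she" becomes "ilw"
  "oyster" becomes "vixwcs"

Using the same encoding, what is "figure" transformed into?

ivykmj

The output letters match the input read backwards, each shifted +4: she reversed is ehs. Two steps: reverse the string, then apply a Caesar shift of +4.
On figure: reverse → erugif; then shift: e+4=i, r+4=v, u+4=y, g+4=k, i+4=m, f+4=j.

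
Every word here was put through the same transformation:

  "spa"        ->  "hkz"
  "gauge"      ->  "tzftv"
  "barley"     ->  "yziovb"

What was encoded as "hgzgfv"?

statue

Letters are reflected about the middle of the alphabet (position → 25−position): Atbash.
Undoing it on hgzgfv: h↔s, g↔t, z↔a, g↔t, f↔u, v↔e.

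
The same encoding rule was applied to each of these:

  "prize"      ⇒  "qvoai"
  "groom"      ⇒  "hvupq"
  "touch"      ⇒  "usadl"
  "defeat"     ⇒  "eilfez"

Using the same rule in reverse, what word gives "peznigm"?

oatmeal

Shifts by position in prize: pos 0: p→q (+1), pos 1: r→v (+4), pos 2: i→o (+6), pos 3: z→a (+1), pos 4: e→i (+4) — repeating every 3. A repeating key of period 3 is used — shifts +1, +4, +6 over and over.
Undoing it on peznigm: p−1=o, e−4=a, z−6=t, n−1=m, i−4=e, g−6=a, m−1=l.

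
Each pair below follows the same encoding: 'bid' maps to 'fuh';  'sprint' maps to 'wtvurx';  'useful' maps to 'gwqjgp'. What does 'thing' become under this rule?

The shift depends on letter class: consonant b→f is +4, but vowel i→u is +12. The rule splits by letter class: vowels +12, consonants +4.
For thing: t(cons)+4=x, h(cons)+4=l, i(vowel)+12=u, n(cons)+4=r, g(cons)+4=k.

xlurk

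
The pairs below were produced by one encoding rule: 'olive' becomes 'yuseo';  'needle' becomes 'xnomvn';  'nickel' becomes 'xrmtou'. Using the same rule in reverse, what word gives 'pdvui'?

fully

A repeating key of period 2 is used — shifts +10, +9 over and over.
Reversing it on pdvui: p−10=f, d−9=u, v−10=l, u−9=l, i−10=y.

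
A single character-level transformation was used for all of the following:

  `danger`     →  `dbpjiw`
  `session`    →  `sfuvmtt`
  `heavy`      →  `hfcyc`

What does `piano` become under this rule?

In danger: d→d is +0, a→b is +1, n→p is +2, g→j is +3 — the shift increases by 1 each position. Letter i (0-indexed) is shifted by i+0, so successive shifts are 0, 1, 2, ….
Applying it to piano: p+0=p, i+1=j, a+2=c, n+3=q, o+4=s.

pjcqs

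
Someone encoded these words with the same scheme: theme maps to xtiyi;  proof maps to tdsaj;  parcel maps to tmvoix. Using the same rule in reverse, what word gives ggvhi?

curve

The shifts repeat in a cycle of length 2: positions 0,1,… shift by +4, +12, then the pattern repeats.
Decoding ggvhi: g−4=c, g−12=u, v−4=r, h−12=v, i−4=e.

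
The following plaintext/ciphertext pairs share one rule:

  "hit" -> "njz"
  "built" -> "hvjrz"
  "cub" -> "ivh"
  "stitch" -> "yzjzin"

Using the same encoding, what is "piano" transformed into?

The shift depends on letter class: consonant h→n is +6, but vowel i→j is +1. Vowels shift forward by 1 and consonants shift forward by 6.
On piano: p(cons)+6=v, i(vowel)+1=j, a(vowel)+1=b, n(cons)+6=t, o(vowel)+1=p.

vjbtp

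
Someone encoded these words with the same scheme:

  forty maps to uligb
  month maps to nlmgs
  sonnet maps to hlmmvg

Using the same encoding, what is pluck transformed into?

Letters are reflected about the middle of the alphabet (position → 25−position): Atbash.
For pluck: p↔k, l↔o, u↔f, c↔x, k↔p.

kofxp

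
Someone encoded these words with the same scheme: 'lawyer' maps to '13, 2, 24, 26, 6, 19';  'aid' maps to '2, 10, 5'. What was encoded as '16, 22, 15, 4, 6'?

ounce

The number is (letter's place in the alphabet, a=1) + 1.
Reversing it on 16, 22, 15, 4, 6: 16→(16−1)÷1=15=o, 22→(22−1)÷1=21=u, 15→(15−1)÷1=14=n, 4→(4−1)÷1=3=c, 6→(6−1)÷1=5=e.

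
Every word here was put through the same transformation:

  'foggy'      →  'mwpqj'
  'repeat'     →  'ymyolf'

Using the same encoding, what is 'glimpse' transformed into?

In foggy: f→m is +7, o→w is +8, g→p is +9, g→q is +10 — the shift increases by 1 each position. The shift increases by 1 at each position, starting from +7: 7, 8, 9, ….
On glimpse: g+7=n, l+8=t, i+9=r, m+10=w, p+11=a, s+12=e, e+13=r.

ntrwaer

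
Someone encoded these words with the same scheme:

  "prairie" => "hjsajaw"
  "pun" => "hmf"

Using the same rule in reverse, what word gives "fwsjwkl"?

Compare letters: p→h is +18, r→j is +18, a→s is +18 — a constant shift. This is a Caesar cipher with shift 18.
Undoing it on fwsjwkl: f−18=n, w−18=e, s−18=a, j−18=r, w−18=e, k−18=s, l−18=t.

nearest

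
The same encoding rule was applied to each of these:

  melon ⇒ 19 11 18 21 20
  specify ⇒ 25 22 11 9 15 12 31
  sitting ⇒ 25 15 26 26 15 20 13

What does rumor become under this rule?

24 27 19 21 24

m is letter #13 and maps to 19: an offset of 6. Each letter is replaced by its alphabet position (a=1..z=26) + 6.
For rumor: r=18→24, u=21→27, m=13→19, o=15→21, r=18→24.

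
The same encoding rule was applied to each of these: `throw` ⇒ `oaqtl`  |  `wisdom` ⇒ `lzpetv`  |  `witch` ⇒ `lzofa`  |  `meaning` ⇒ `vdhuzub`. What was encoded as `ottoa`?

This is an affine cipher: with a=0,…,z=25, each position x becomes (25x+7) mod 26.
Undoing it on ottoa: o(14)→25·(14−7)≡19=t; t(19)→25·(19−7)≡14=o; t(19)→25·(19−7)≡14=o; o(14)→25·(14−7)≡19=t; a(0)→25·(0−7)≡7=h (all mod 26).

tooth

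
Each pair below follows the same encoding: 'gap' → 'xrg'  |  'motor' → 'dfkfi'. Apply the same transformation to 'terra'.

kviir

Compare letters: g→x is +17, a→r is +17, p→g is +17 — a constant shift. It's a constant shift of +17 (ROT17).
For terra: t+17=k, e+17=v, r+17=i, r+17=i, a+17=r.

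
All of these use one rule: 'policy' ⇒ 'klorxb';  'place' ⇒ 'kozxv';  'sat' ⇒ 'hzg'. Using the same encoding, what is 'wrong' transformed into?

Each pair mirrors across the alphabet (p↔k, o↔l, l↔o): positions sum to 25. This is the alphabet-reversal cipher (Atbash): a becomes z, b becomes y, etc.
For wrong: w↔d, r↔i, o↔l, n↔m, g↔t.

dilmt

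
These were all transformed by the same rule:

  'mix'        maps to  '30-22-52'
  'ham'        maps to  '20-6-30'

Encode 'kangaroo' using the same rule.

Each letter becomes 2×(its alphabet position, a=1..z=26) + 4.
For kangaroo: k=11→26, a=1→6, n=14→32, g=7→18, a=1→6, r=18→40, o=15→34, o=15→34.

26-6-32-18-6-40-34-34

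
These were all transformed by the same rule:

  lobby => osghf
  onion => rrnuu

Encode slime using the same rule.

vpnsl

In lobby: l→o is +3, o→s is +4, b→g is +5, b→h is +6 — the shift increases by 1 each position. Letter i (0-indexed) is shifted by i+3, so successive shifts are 3, 4, 5, ….
On slime: s+3=v, l+4=p, i+5=n, m+6=s, e+7=l.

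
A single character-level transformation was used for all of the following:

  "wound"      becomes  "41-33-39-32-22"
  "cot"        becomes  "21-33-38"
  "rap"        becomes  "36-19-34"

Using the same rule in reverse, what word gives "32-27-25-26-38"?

w is letter #23 and maps to 41: an offset of 18. Letters become their 1-based position plus 18 (so a→19, b→20, …).
Decoding 32-27-25-26-38: 32→(32−18)÷1=14=n, 27→(27−18)÷1=9=i, 25→(25−18)÷1=7=g, 26→(26−18)÷1=8=h, 38→(38−18)÷1=20=t.

night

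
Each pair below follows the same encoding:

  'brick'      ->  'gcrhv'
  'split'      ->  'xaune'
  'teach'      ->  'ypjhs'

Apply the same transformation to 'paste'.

ulbyp

Shifts by position in brick: pos 0: b→g (+5), pos 1: r→c (+11), pos 2: i→r (+9), pos 3: c→h (+5), pos 4: k→v (+11) — repeating every 3. It's a Vigenère-style cipher with numeric key [5,11,9]: position i shifts by key[i mod 3].
On paste: p+5=u, a+11=l, s+9=b, t+5=y, e+11=p.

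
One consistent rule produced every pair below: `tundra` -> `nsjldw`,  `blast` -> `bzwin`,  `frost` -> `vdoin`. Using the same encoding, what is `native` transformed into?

Each letter's alphabet position (a=0..z=25) is mapped through 5·x+22 mod 26 — an affine cipher.
Applying it to native: n(13)→5·13+22≡9=j; a(0)→5·0+22≡22=w; t(19)→5·19+22≡13=n; i(8)→5·8+22≡10=k; v(21)→5·21+22≡23=x; e(4)→5·4+22≡16=q (all mod 26).

jwnkxq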